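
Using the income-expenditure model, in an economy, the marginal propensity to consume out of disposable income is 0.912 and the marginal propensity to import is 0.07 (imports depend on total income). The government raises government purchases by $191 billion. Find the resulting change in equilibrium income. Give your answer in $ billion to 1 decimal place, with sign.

Spending multiplier = 1/(1 − c + m) = 1/(1 − 0.912 + 0.07) = 1/0.158 ≈ 6.329.
ΔY = k × ΔG = (+$191 billion) / 0.158 ≈ +$1,208.9 billion.

+$1,208.9 billion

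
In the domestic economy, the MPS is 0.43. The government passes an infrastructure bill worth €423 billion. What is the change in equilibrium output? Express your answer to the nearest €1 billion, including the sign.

MPC = 1 − MPS = 1 − 0.43 = 0.57.
Government-spending multiplier = 1/(1 − MPC) = 1/(1 − 0.57) = 1/0.43 ≈ 2.326.
ΔY = k × ΔG = (+€423 billion) / 0.43 ≈ +€984 billion.

+€984 billion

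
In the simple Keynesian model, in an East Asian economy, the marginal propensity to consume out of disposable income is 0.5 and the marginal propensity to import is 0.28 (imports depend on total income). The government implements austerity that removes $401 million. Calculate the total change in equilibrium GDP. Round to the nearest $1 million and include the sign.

Expenditure multiplier = 1/(1 − c + m) = 1/(1 − 0.5 + 0.28) = 1/0.78 ≈ 1.282.
ΔY = k × ΔG = (−$401 million) / 0.78 ≈ −$514 million.

−$514 million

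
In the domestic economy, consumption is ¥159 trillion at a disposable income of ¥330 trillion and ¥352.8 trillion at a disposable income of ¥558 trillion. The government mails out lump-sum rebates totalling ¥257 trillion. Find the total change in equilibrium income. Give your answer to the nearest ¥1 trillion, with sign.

MPC = ΔC/ΔYd = (352.8 − 159)/(558 − 330) = 193.8/228 = 0.85.
A lump-sum tax change of −¥257 trillion shifts disposable income by +¥257 trillion; first-round consumption changes by −c × ΔT = −0.85 × (−¥257 trillion) = +¥218.45 trillion.
Expenditure multiplier = 1/(1 − MPC) = 1/(1 − 0.85) = 1/0.15 ≈ 6.667.
The tax multiplier is −c × k ≈ −5.667, so ΔY = k × (−c·ΔT) = (+¥218.45 trillion) / 0.15 ≈ +¥1,456 trillion.

+¥1,456 trillion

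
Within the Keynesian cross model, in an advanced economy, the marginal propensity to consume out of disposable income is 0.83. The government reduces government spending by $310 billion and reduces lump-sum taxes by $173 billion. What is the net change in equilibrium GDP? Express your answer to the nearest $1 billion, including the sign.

Expenditure multiplier = 1/(1 − MPC) = 1/(1 − 0.83) = 1/0.17 ≈ 5.882.
ΔG contributes k·ΔG = (−$310 billion) / 0.17 ≈ −$1,823.5 billion.
ΔT of −$173 billion changes first-round spending by −c·ΔT = +$143.59 billion, contributing k·(−c·ΔT) = (+$143.59 billion) / 0.17 ≈ +$844.6 billion.
Net ΔY = k(ΔG − c·ΔT) = (−$166.41 billion) / 0.17 ≈ −$979 billion.

−$979 billion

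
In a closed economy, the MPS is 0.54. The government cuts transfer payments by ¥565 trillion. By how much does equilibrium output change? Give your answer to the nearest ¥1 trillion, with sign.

MPC = 1 − MPS = 1 − 0.54 = 0.46.
The transfer change shifts disposable income by −¥565 trillion, so first-round consumption changes by c·ΔTR = 0.46 × (−¥565 trillion) = −¥259.9 trillion.
Expenditure multiplier = 1/(1 − MPC) = 1/(1 − 0.46) = 1/0.54 ≈ 1.852.
The transfer multiplier is c × k ≈ 0.852, so ΔY = k × (c·ΔTR) = (−¥259.9 trillion) / 0.54 ≈ −¥481 trillion.

−¥481 trillion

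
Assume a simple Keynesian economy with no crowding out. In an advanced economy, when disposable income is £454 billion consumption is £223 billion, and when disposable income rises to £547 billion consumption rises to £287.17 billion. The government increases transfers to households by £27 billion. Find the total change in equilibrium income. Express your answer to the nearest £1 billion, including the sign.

+£60 billion

MPC = ΔC/ΔYd = (287.17 − 223)/(547 − 454) = 64.17/93 = 0.69.
The transfer change shifts disposable income by +£27 billion, so first-round consumption changes by c·ΔTR = 0.69 × (+£27 billion) = +£18.63 billion.
Expenditure multiplier = 1/(1 − MPC) = 1/(1 − 0.69) = 1/0.31 ≈ 3.226.
The transfer multiplier is c × k ≈ 2.226, so ΔY = k × (c·ΔTR) = (+£18.63 billion) / 0.31 ≈ +£60 billion.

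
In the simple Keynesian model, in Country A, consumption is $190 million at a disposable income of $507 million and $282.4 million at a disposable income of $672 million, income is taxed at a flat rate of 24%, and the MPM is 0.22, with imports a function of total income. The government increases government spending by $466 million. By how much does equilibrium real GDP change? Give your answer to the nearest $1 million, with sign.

MPC = ΔC/ΔYd = (282.4 − 190)/(672 − 507) = 92.4/165 = 0.56.
Government-spending multiplier = 1/(1 − c(1−t) + m) = 1/(1 − 0.56×0.76 + 0.22) = 1/0.7944 ≈ 1.259.
ΔY = k × ΔG = (+$466 million) / 0.7944 ≈ +$587 million.

+$587 million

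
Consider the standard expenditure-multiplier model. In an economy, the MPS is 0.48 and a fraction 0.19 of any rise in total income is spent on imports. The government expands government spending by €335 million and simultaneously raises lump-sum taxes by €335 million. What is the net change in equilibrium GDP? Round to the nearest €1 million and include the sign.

MPC = 1 − MPS = 1 − 0.48 = 0.52.
Expenditure multiplier = 1/(1 − c + m) = 1/(1 − 0.52 + 0.19) = 1/0.67 ≈ 1.493.
ΔG contributes k·ΔG = (+€335 million) / 0.67 = +€500 million.
ΔT of +€335 million changes first-round spending by −c·ΔT = −€174.2 million, contributing k·(−c·ΔT) = (−€174.2 million) / 0.67 = −€260 million.
Net ΔY = k(ΔG − c·ΔT) = (+€160.8 million) / 0.67 = +€240 million.

+€240 million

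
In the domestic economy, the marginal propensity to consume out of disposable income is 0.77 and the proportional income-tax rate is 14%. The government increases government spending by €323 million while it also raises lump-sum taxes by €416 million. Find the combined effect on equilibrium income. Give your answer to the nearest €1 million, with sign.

Expenditure multiplier = 1/(1 − c(1−t)) = 1/(1 − 0.77×0.86) = 1/0.3378 ≈ 2.96.
ΔG contributes k·ΔG = (+€323 million) / 0.3378 ≈ +€956.2 million.
ΔT of +€416 million changes first-round spending by −c·ΔT = −€320.32 million, contributing k·(−c·ΔT) = (−€320.32 million) / 0.3378 ≈ −€948.3 million.
Net ΔY = k(ΔG − c·ΔT) = (+€2.68 million) / 0.3378 ≈ +€8 million.

+€8 million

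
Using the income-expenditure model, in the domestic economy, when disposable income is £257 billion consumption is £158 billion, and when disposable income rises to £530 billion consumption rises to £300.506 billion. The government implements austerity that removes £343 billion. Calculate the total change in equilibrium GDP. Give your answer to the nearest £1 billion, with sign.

MPC = ΔC/ΔYd = (300.506 − 158)/(530 − 257) = 142.506/273 = 0.522.
Expenditure multiplier = 1/(1 − MPC) = 1/(1 − 0.522) = 1/0.478 ≈ 2.092.
ΔY = k × ΔG = (−£343 billion) / 0.478 ≈ −£718 billion.

−£718 billion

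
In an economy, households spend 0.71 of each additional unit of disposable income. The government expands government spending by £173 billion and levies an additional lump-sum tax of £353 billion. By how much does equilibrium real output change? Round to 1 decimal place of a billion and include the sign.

Expenditure multiplier = 1/(1 − MPC) = 1/(1 − 0.71) = 1/0.29 ≈ 3.448.
ΔG contributes k·ΔG = (+£173 billion) / 0.29 ≈ +£596.6 billion.
ΔT of +£353 billion changes first-round spending by −c·ΔT = −£250.63 billion, contributing k·(−c·ΔT) = (−£250.63 billion) / 0.29 ≈ −£864.2 billion.
Net ΔY = k(ΔG − c·ΔT) = (−£77.63 billion) / 0.29 ≈ −£267.7 billion.

−£267.7 billion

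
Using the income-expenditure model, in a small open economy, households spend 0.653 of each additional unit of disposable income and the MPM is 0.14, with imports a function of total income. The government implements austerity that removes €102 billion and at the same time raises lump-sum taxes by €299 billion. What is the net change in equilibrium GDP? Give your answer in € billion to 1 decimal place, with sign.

Expenditure multiplier = 1/(1 − c + m) = 1/(1 − 0.653 + 0.14) = 1/0.487 ≈ 2.053.
ΔG contributes k·ΔG = (−€102 billion) / 0.487 ≈ −€209.4 billion.
ΔT of +€299 billion changes first-round spending by −c·ΔT = −€195.247 billion, contributing k·(−c·ΔT) = (−€195.247 billion) / 0.487 ≈ −€400.9 billion.
Net ΔY = k(ΔG − c·ΔT) = (−€297.247 billion) / 0.487 ≈ −€610.4 billion.

−€610.4 billion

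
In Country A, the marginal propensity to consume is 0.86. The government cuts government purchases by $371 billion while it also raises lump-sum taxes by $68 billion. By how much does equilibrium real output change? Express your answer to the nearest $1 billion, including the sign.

−$3,068 billion

Expenditure multiplier = 1/(1 − MPC) = 1/(1 − 0.86) = 1/0.14 ≈ 7.143.
ΔG contributes k·ΔG = (−$371 billion) / 0.14 = −$2,650 billion.
ΔT of +$68 billion changes first-round spending by −c·ΔT = −$58.48 billion, contributing k·(−c·ΔT) = (−$58.48 billion) / 0.14 ≈ −$417.7 billion.
Net ΔY = k(ΔG − c·ΔT) = (−$429.48 billion) / 0.14 ≈ −$3,068 billion.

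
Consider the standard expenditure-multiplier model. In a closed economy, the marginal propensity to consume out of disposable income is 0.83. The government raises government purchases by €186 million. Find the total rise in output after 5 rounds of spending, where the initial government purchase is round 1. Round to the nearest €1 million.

Round 1 adds ΔG = €186 million; each later round is MPC = 0.83 times the previous.
After 5 rounds: 186 + 154.38 + 128.1354 + 106.352382 + 88.27247706 = ΔG·(1 − c^5)/(1 − c) = 186 × (1 − 0.3939040643)/0.17 ≈ €663 million.

€663 million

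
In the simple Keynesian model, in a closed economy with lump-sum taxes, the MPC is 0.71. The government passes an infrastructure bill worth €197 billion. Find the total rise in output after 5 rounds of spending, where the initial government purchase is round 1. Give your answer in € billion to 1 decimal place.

Round 1 adds ΔG = €197 billion; each later round is MPC = 0.71 times the previous.
After 5 rounds: 197 + 139.87 + 99.3077 + 70.508467 + 50.06101157 = ΔG·(1 − c^5)/(1 − c) = 197 × (1 − 0.1804229351)/0.29 ≈ €556.7 billion.

€556.7 billion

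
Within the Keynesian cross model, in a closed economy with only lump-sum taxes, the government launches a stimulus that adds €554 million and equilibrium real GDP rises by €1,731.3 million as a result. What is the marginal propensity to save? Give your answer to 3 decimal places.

0.320

Implied spending multiplier k = ΔY/ΔG = 1,731.3/554 ≈ 3.1251.
Since k = 1/(1 − MPC), MPC = 1 − 1/k = 1 − ΔG/ΔY = 1 − 554/1,731.3 ≈ 0.680.
MPS = 1 − MPC = 0.320.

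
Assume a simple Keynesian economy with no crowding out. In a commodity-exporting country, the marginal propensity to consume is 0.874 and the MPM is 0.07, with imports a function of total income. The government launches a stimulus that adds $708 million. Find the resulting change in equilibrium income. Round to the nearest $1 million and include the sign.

+$3,612 million

Government-spending multiplier = 1/(1 − c + m) = 1/(1 − 0.874 + 0.07) = 1/0.196 ≈ 5.102.
ΔY = k × ΔG = (+$708 million) / 0.196 ≈ +$3,612 million.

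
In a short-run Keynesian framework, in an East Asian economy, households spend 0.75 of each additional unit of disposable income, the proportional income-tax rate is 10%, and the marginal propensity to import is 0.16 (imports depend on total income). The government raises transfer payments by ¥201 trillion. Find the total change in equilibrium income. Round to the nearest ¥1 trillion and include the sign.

The transfer change shifts disposable income by +¥201 trillion, so first-round consumption changes by c·ΔTR = 0.75 × (+¥201 trillion) = +¥150.75 trillion.
Expenditure multiplier = 1/(1 − c(1−t) + m) = 1/(1 − 0.75×0.9 + 0.16) = 1/0.485 ≈ 2.062.
The transfer multiplier is c × k ≈ 1.546, so ΔY = k × (c·ΔTR) = (+¥150.75 trillion) / 0.485 ≈ +¥311 trillion.

+¥311 trillion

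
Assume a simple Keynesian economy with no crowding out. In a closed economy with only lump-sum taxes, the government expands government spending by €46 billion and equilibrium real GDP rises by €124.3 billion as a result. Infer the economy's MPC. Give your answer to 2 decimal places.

Implied spending multiplier k = ΔY/ΔG = 124.3/46 ≈ 2.7022.
Since k = 1/(1 − MPC), MPC = 1 − 1/k = 1 − ΔG/ΔY = 1 − 46/124.3 ≈ 0.63.

0.63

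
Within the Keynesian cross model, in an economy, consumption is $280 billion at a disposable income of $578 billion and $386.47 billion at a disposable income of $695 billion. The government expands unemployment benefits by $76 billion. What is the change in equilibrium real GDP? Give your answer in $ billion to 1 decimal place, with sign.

+$768.4 billion

MPC = ΔC/ΔYd = (386.47 − 280)/(695 − 578) = 106.47/117 = 0.91.
The transfer change shifts disposable income by +$76 billion, so first-round consumption changes by c·ΔTR = 0.91 × (+$76 billion) = +$69.16 billion.
Expenditure multiplier = 1/(1 − MPC) = 1/(1 − 0.91) = 1/0.09 ≈ 11.111.
The transfer multiplier is c × k ≈ 10.111, so ΔY = k × (c·ΔTR) = (+$69.16 billion) / 0.09 ≈ +$768.4 billion.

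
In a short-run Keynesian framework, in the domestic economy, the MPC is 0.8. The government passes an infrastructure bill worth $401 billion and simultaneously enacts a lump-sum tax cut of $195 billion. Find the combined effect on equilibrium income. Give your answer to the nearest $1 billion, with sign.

Expenditure multiplier = 1/(1 − MPC) = 1/(1 − 0.8) = 1/0.2 = 5.
ΔG contributes k·ΔG = (+$401 billion) / 0.2 = +$2,005 billion.
ΔT of −$195 billion changes first-round spending by −c·ΔT = +$156 billion, contributing k·(−c·ΔT) = (+$156 billion) / 0.2 = +$780 billion.
Net ΔY = k(ΔG − c·ΔT) = (+$557 billion) / 0.2 = +$2,785 billion.

+$2,785 billion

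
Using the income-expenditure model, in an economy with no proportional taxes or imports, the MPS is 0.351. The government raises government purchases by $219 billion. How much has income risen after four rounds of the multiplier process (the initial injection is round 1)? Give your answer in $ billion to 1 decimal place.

MPC = 1 − MPS = 1 − 0.351 = 0.649.
Round 1 adds ΔG = $219 billion; each later round is MPC = 0.649 times the previous.
After 4 rounds: 219 + 142.131 + 92.243019 + 59.865719331 = ΔG·(1 − c^4)/(1 − c) = 219 × (1 − 0.177410282401)/0.351 ≈ $513.2 billion.

$513.2 billion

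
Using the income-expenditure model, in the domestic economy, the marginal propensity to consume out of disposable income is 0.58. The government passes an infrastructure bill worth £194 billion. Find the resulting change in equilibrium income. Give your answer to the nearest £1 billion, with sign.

Government-spending multiplier = 1/(1 − MPC) = 1/(1 − 0.58) = 1/0.42 ≈ 2.381.
ΔY = k × ΔG = (+£194 billion) / 0.42 ≈ +£462 billion.

+£462 billion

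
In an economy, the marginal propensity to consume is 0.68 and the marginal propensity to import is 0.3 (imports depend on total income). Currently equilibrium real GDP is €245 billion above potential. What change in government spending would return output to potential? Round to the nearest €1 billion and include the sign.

Spending multiplier = 1/(1 − c + m) = 1/(1 − 0.68 + 0.3) = 1/0.62 ≈ 1.613.
Need ΔY = −€245 billion, so ΔG = ΔY/k = (−€245 billion) × 0.62 ≈ −€152 billion.
The government should cut government spending by €152 billion.

−€152 billion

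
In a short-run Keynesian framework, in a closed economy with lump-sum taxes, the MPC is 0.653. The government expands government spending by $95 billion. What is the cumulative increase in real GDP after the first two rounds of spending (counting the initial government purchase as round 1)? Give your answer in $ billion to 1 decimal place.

Round 1 adds ΔG = $95 billion; each later round is MPC = 0.653 times the previous.
After 2 rounds: 95 + 62.035 = ΔG·(1 − c^2)/(1 − c) = 95 × (1 − 0.426409)/0.347 ≈ $157 billion.

$157.0 billion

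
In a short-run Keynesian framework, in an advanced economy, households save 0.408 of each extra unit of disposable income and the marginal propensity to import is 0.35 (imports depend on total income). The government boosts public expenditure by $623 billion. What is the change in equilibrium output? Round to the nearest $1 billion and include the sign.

+$822 billion

MPC = 1 − MPS = 1 − 0.408 = 0.592.
Expenditure multiplier = 1/(1 − c + m) = 1/(1 − 0.592 + 0.35) = 1/0.758 ≈ 1.319.
ΔY = k × ΔG = (+$623 billion) / 0.758 ≈ +$822 billion.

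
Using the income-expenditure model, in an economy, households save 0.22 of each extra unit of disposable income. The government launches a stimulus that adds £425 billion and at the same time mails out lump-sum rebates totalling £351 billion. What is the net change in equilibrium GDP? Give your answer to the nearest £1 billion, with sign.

MPC = 1 − MPS = 1 − 0.22 = 0.78.
Expenditure multiplier = 1/(1 − MPC) = 1/(1 − 0.78) = 1/0.22 ≈ 4.545.
ΔG contributes k·ΔG = (+£425 billion) / 0.22 ≈ +£1,931.8 billion.
ΔT of −£351 billion changes first-round spending by −c·ΔT = +£273.78 billion, contributing k·(−c·ΔT) = (+£273.78 billion) / 0.22 ≈ +£1,244.5 billion.
Net ΔY = k(ΔG − c·ΔT) = (+£698.78 billion) / 0.22 ≈ +£3,176 billion.

+£3,176 billion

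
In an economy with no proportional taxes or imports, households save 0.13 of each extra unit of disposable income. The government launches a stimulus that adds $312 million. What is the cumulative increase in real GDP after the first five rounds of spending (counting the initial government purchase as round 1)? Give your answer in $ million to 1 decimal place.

$1,203.8 million

MPC = 1 − MPS = 1 − 0.13 = 0.87.
Round 1 adds ΔG = $312 million; each later round is MPC = 0.87 times the previous.
After 5 rounds: 312 + 271.44 + 236.1528 + 205.452936 + 178.74405432 = ΔG·(1 − c^5)/(1 − c) = 312 × (1 − 0.4984209207)/0.13 ≈ $1,203.8 million.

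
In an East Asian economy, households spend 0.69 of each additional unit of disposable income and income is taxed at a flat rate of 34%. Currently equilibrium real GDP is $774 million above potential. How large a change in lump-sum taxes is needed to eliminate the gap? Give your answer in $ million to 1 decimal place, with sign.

Spending multiplier = 1/(1 − c(1−t)) = 1/(1 − 0.69×0.66) = 1/0.5446 ≈ 1.836.
Tax multiplier = −c·k = −0.69/0.5446 ≈ −1.267. Need ΔY = −$774 million, so ΔT = ΔY/(−c·k) = −(−$774 million) × 0.5446 / 0.69 ≈ +$610.9 million.
The government should raise lump-sum taxes by $610.9 million.

+$610.9 million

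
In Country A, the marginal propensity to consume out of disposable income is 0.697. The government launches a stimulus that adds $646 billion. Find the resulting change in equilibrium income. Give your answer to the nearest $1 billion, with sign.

+$2,132 billion

Government-spending multiplier = 1/(1 − MPC) = 1/(1 − 0.697) = 1/0.303 ≈ 3.3.
ΔY = k × ΔG = (+$646 billion) / 0.303 ≈ +$2,132 billion.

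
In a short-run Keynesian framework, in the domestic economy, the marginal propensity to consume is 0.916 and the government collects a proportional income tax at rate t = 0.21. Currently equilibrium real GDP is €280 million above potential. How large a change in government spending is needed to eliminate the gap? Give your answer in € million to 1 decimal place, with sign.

−€77.4 million

Spending multiplier = 1/(1 − c(1−t)) = 1/(1 − 0.916×0.79) = 1/0.27636 ≈ 3.618.
Need ΔY = −€280 million, so ΔG = ΔY/k = (−€280 million) × 0.27636 ≈ −€77.4 million.
The government should cut government spending by €77.4 million.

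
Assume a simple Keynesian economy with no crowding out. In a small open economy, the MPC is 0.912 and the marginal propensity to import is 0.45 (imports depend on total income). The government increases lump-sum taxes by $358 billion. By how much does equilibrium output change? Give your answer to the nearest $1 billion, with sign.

−$607 billion

A lump-sum tax change of +$358 billion shifts disposable income by −$358 billion; first-round consumption changes by −c × ΔT = −0.912 × (+$358 billion) = −$326.496 billion.
Expenditure multiplier = 1/(1 − c + m) = 1/(1 − 0.912 + 0.45) = 1/0.538 ≈ 1.859.
The tax multiplier is −c × k ≈ −1.695, so ΔY = k × (−c·ΔT) = (−$326.496 billion) / 0.538 ≈ −$607 billion.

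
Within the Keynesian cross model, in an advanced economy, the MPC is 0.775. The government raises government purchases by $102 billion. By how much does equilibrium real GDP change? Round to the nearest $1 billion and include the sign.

+$453 billion

Government-spending multiplier = 1/(1 − MPC) = 1/(1 − 0.775) = 1/0.225 ≈ 4.444.
ΔY = k × ΔG = (+$102 billion) / 0.225 ≈ +$453 billion.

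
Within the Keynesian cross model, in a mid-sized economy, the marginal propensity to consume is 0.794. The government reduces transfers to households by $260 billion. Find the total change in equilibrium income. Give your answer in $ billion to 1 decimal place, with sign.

The transfer change shifts disposable income by −$260 billion, so first-round consumption changes by c·ΔTR = 0.794 × (−$260 billion) = −$206.44 billion.
Expenditure multiplier = 1/(1 − MPC) = 1/(1 − 0.794) = 1/0.206 ≈ 4.854.
The transfer multiplier is c × k ≈ 3.854, so ΔY = k × (c·ΔTR) = (−$206.44 billion) / 0.206 ≈ −$1,002.1 billion.

−$1,002.1 billion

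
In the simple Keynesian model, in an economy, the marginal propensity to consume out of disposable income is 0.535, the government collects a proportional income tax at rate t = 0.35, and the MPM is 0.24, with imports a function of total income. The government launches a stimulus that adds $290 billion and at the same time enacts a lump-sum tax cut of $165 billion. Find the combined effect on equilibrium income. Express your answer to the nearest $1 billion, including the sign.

Expenditure multiplier = 1/(1 − c(1−t) + m) = 1/(1 − 0.535×0.65 + 0.24) = 1/0.89225 ≈ 1.121.
ΔG contributes k·ΔG = (+$290 billion) / 0.89225 ≈ +$325 billion.
ΔT of −$165 billion changes first-round spending by −c·ΔT = +$88.275 billion, contributing k·(−c·ΔT) = (+$88.275 billion) / 0.89225 ≈ +$98.9 billion.
Net ΔY = k(ΔG − c·ΔT) = (+$378.275 billion) / 0.89225 ≈ +$424 billion.

+$424 billion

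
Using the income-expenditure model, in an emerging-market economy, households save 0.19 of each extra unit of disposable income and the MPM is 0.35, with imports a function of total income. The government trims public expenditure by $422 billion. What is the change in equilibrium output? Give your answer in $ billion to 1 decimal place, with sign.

−$781.5 billion

MPC = 1 − MPS = 1 − 0.19 = 0.81.
Spending multiplier = 1/(1 − c + m) = 1/(1 − 0.81 + 0.35) = 1/0.54 ≈ 1.852.
ΔY = k × ΔG = (−$422 billion) / 0.54 ≈ −$781.5 billion.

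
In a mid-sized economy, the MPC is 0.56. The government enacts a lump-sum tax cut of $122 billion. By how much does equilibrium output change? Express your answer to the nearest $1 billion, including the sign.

+$155 billion

A lump-sum tax change of −$122 billion shifts disposable income by +$122 billion; first-round consumption changes by −c × ΔT = −0.56 × (−$122 billion) = +$68.32 billion.
Expenditure multiplier = 1/(1 − MPC) = 1/(1 − 0.56) = 1/0.44 ≈ 2.273.
The tax multiplier is −c × k ≈ −1.273, so ΔY = k × (−c·ΔT) = (+$68.32 billion) / 0.44 ≈ +$155 billion.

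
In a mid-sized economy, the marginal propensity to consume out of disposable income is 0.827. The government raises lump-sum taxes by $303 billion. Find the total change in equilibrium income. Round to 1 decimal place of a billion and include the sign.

A lump-sum tax change of +$303 billion shifts disposable income by −$303 billion; first-round consumption changes by −c × ΔT = −0.827 × (+$303 billion) = −$250.581 billion.
Expenditure multiplier = 1/(1 − MPC) = 1/(1 − 0.827) = 1/0.173 ≈ 5.78.
The tax multiplier is −c × k ≈ −4.78, so ΔY = k × (−c·ΔT) = (−$250.581 billion) / 0.173 ≈ −$1,448.4 billion.

−$1,448.4 billion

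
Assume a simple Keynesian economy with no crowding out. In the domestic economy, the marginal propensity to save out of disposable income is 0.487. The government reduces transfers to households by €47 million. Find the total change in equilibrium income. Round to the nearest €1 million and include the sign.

MPC = 1 − MPS = 1 − 0.487 = 0.513.
The transfer change shifts disposable income by −€47 million, so first-round consumption changes by c·ΔTR = 0.513 × (−€47 million) = −€24.111 million.
Expenditure multiplier = 1/(1 − MPC) = 1/(1 − 0.513) = 1/0.487 ≈ 2.053.
The transfer multiplier is c × k ≈ 1.053, so ΔY = k × (c·ΔTR) = (−€24.111 million) / 0.487 ≈ −€50 million.

−€50 million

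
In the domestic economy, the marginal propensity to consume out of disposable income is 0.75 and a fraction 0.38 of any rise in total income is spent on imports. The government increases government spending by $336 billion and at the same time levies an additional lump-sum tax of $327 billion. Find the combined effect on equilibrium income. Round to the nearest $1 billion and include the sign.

Expenditure multiplier = 1/(1 − c + m) = 1/(1 − 0.75 + 0.38) = 1/0.63 ≈ 1.587.
ΔG contributes k·ΔG = (+$336 billion) / 0.63 ≈ +$533.3 billion.
ΔT of +$327 billion changes first-round spending by −c·ΔT = −$245.25 billion, contributing k·(−c·ΔT) = (−$245.25 billion) / 0.63 ≈ −$389.3 billion.
Net ΔY = k(ΔG − c·ΔT) = (+$90.75 billion) / 0.63 ≈ +$144 billion.

+$144 billion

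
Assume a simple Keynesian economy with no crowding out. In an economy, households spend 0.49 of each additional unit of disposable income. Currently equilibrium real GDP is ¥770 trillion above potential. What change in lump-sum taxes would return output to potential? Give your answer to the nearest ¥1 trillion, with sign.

+¥801 trillion

Spending multiplier = 1/(1 − MPC) = 1/(1 − 0.49) = 1/0.51 ≈ 1.961.
Tax multiplier = −c·k = −0.49/0.51 ≈ −0.961. Need ΔY = −¥770 trillion, so ΔT = ΔY/(−c·k) = −(−¥770 trillion) × 0.51 / 0.49 ≈ +¥801 trillion.
The government should raise lump-sum taxes by ¥801 trillion.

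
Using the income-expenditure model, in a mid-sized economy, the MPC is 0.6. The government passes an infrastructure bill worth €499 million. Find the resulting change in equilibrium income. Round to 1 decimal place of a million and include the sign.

Spending multiplier = 1/(1 − MPC) = 1/(1 − 0.6) = 1/0.4 = 2.5.
ΔY = k × ΔG = (+€499 million) / 0.4 = +€1,247.5 million.

+€1,247.5 million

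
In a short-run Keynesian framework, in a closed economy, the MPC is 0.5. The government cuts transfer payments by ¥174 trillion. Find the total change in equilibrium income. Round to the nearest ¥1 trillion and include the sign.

−¥174 trillion

The transfer change shifts disposable income by −¥174 trillion, so first-round consumption changes by c·ΔTR = 0.5 × (−¥174 trillion) = −¥87 trillion.
Expenditure multiplier = 1/(1 − MPC) = 1/(1 − 0.5) = 1/0.5 = 2.
The transfer multiplier is c × k = 1, so ΔY = k × (c·ΔTR) = (−¥87 trillion) / 0.5 = −¥174 trillion.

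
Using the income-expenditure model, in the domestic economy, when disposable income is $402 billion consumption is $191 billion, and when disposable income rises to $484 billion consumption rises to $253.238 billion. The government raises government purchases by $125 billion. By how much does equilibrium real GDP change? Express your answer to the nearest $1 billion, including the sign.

+$519 billion

MPC = ΔC/ΔYd = (253.238 − 191)/(484 − 402) = 62.238/82 = 0.759.
Expenditure multiplier = 1/(1 − MPC) = 1/(1 − 0.759) = 1/0.241 ≈ 4.149.
ΔY = k × ΔG = (+$125 billion) / 0.241 ≈ +$519 billion.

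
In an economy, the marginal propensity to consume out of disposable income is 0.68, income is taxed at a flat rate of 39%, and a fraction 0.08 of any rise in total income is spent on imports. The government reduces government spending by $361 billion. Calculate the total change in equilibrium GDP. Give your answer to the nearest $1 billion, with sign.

Expenditure multiplier = 1/(1 − c(1−t) + m) = 1/(1 − 0.68×0.61 + 0.08) = 1/0.6652 ≈ 1.503.
ΔY = k × ΔG = (−$361 billion) / 0.6652 ≈ −$543 billion.

−$543 billion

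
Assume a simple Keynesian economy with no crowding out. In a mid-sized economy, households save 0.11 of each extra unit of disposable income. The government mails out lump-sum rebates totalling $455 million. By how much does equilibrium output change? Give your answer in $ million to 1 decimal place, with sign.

+$3,681.4 million

MPC = 1 − MPS = 1 − 0.11 = 0.89.
A lump-sum tax change of −$455 million shifts disposable income by +$455 million; first-round consumption changes by −c × ΔT = −0.89 × (−$455 million) = +$404.95 million.
Expenditure multiplier = 1/(1 − MPC) = 1/(1 − 0.89) = 1/0.11 ≈ 9.091.
The tax multiplier is −c × k ≈ −8.091, so ΔY = k × (−c·ΔT) = (+$404.95 million) / 0.11 ≈ +$3,681.4 million.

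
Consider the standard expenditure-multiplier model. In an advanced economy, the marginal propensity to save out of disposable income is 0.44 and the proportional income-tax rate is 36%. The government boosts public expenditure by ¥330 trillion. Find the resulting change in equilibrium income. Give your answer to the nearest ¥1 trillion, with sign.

MPC = 1 − MPS = 1 − 0.44 = 0.56.
Expenditure multiplier = 1/(1 − c(1−t)) = 1/(1 − 0.56×0.64) = 1/0.6416 ≈ 1.559.
ΔY = k × ΔG = (+¥330 trillion) / 0.6416 ≈ +¥514 trillion.

+¥514 trillion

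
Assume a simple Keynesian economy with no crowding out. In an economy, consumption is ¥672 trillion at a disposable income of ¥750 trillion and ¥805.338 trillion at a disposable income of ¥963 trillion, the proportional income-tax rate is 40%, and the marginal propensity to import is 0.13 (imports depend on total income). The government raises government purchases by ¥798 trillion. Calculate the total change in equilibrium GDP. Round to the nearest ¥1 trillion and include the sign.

MPC = ΔC/ΔYd = (805.338 − 672)/(963 − 750) = 133.338/213 = 0.626.
Government-spending multiplier = 1/(1 − c(1−t) + m) = 1/(1 − 0.626×0.6 + 0.13) = 1/0.7544 ≈ 1.326.
ΔY = k × ΔG = (+¥798 trillion) / 0.7544 ≈ +¥1,058 trillion.

+¥1,058 trillion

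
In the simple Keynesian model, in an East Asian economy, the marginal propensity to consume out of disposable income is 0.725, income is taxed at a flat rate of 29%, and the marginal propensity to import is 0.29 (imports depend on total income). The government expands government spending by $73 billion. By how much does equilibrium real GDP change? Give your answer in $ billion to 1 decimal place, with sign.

+$94.2 billion

Spending multiplier = 1/(1 − c(1−t) + m) = 1/(1 − 0.725×0.71 + 0.29) = 1/0.77525 ≈ 1.29.
ΔY = k × ΔG = (+$73 billion) / 0.77525 ≈ +$94.2 billion.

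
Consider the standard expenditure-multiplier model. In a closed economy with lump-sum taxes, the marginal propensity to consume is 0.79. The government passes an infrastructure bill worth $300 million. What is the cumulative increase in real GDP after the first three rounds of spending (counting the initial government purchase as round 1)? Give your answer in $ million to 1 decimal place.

$724.2 million

Round 1 adds ΔG = $300 million; each later round is MPC = 0.79 times the previous.
After 3 rounds: 300 + 237 + 187.23 = ΔG·(1 − c^3)/(1 − c) = 300 × (1 − 0.493039)/0.21 ≈ $724.2 million.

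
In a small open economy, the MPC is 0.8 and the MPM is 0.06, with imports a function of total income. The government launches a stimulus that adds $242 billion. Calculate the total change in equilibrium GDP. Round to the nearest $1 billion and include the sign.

+$931 billion

Government-spending multiplier = 1/(1 − c + m) = 1/(1 − 0.8 + 0.06) = 1/0.26 ≈ 3.846.
ΔY = k × ΔG = (+$242 billion) / 0.26 ≈ +$931 billion.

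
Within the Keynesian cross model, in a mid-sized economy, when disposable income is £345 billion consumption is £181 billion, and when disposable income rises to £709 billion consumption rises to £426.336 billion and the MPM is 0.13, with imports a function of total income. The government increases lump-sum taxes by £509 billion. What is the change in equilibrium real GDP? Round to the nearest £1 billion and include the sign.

MPC = ΔC/ΔYd = (426.336 − 181)/(709 − 345) = 245.336/364 = 0.674.
A lump-sum tax change of +£509 billion shifts disposable income by −£509 billion; first-round consumption changes by −c × ΔT = −0.674 × (+£509 billion) = −£343.066 billion.
Expenditure multiplier = 1/(1 − c + m) = 1/(1 − 0.674 + 0.13) = 1/0.456 ≈ 2.193.
The tax multiplier is −c × k ≈ −1.478, so ΔY = k × (−c·ΔT) = (−£343.066 billion) / 0.456 ≈ −£752 billion.

−£752 billion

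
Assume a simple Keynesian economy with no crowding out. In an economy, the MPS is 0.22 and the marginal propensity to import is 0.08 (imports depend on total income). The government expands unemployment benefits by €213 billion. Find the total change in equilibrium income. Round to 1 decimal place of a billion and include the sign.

+€553.8 billion

MPC = 1 − MPS = 1 − 0.22 = 0.78.
The transfer change shifts disposable income by +€213 billion, so first-round consumption changes by c·ΔTR = 0.78 × (+€213 billion) = +€166.14 billion.
Expenditure multiplier = 1/(1 − c + m) = 1/(1 − 0.78 + 0.08) = 1/0.3 ≈ 3.333.
The transfer multiplier is c × k = 2.6, so ΔY = k × (c·ΔTR) = (+€166.14 billion) / 0.3 = +€553.8 billion.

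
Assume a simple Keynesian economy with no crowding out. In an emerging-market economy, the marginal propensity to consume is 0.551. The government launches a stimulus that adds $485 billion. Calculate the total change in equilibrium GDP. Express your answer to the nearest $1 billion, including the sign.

+$1,080 billion

Expenditure multiplier = 1/(1 − MPC) = 1/(1 − 0.551) = 1/0.449 ≈ 2.227.
ΔY = k × ΔG = (+$485 billion) / 0.449 ≈ +$1,080 billion.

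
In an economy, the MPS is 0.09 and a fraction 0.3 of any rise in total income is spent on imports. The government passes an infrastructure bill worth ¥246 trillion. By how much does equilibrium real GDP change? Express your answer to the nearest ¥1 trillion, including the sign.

MPC = 1 − MPS = 1 − 0.09 = 0.91.
Spending multiplier = 1/(1 − c + m) = 1/(1 − 0.91 + 0.3) = 1/0.39 ≈ 2.564.
ΔY = k × ΔG = (+¥246 trillion) / 0.39 ≈ +¥631 trillion.

+¥631 trillion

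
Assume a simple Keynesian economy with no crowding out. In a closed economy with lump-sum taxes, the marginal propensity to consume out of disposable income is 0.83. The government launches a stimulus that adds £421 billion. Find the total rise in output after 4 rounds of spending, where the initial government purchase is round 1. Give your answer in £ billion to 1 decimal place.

£1,301.2 billion

Round 1 adds ΔG = £421 billion; each later round is MPC = 0.83 times the previous.
After 4 rounds: 421 + 349.43 + 290.0269 + 240.722327 = ΔG·(1 − c^4)/(1 − c) = 421 × (1 − 0.47458321)/0.17 ≈ £1,301.2 billion.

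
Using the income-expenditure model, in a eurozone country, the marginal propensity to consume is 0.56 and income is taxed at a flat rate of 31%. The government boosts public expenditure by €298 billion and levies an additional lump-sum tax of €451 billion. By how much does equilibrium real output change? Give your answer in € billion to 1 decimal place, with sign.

Expenditure multiplier = 1/(1 − c(1−t)) = 1/(1 − 0.56×0.69) = 1/0.6136 ≈ 1.63.
ΔG contributes k·ΔG = (+€298 billion) / 0.6136 ≈ +€485.7 billion.
ΔT of +€451 billion changes first-round spending by −c·ΔT = −€252.56 billion, contributing k·(−c·ΔT) = (−€252.56 billion) / 0.6136 ≈ −€411.6 billion.
Net ΔY = k(ΔG − c·ΔT) = (+€45.44 billion) / 0.6136 ≈ +€74.1 billion.

+€74.1 billion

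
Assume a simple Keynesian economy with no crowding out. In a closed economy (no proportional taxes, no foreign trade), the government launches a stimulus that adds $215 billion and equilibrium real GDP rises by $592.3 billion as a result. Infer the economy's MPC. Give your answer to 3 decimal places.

0.637

Implied spending multiplier k = ΔY/ΔG = 592.3/215 ≈ 2.7549.
Since k = 1/(1 − MPC), MPC = 1 − 1/k = 1 − ΔG/ΔY = 1 − 215/592.3 ≈ 0.637.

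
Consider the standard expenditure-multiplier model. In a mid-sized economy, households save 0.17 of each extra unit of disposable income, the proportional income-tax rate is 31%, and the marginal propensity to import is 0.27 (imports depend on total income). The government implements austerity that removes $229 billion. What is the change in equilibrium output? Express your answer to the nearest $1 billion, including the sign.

MPC = 1 − MPS = 1 − 0.17 = 0.83.
Expenditure multiplier = 1/(1 − c(1−t) + m) = 1/(1 − 0.83×0.69 + 0.27) = 1/0.6973 ≈ 1.434.
ΔY = k × ΔG = (−$229 billion) / 0.6973 ≈ −$328 billion.

−$328 billion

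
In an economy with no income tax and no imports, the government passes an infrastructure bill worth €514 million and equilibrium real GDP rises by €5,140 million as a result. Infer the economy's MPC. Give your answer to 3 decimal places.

0.900

Implied spending multiplier k = ΔY/ΔG = 5,140/514 = 10.
Since k = 1/(1 − MPC), MPC = 1 − 1/k = 1 − ΔG/ΔY = 1 − 514/5,140 = 0.900.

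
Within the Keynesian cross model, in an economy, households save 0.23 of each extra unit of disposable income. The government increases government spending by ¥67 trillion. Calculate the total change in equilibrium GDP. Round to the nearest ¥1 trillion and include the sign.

+¥291 trillion

MPC = 1 − MPS = 1 − 0.23 = 0.77.
Expenditure multiplier = 1/(1 − MPC) = 1/(1 − 0.77) = 1/0.23 ≈ 4.348.
ΔY = k × ΔG = (+¥67 trillion) / 0.23 ≈ +¥291 trillion.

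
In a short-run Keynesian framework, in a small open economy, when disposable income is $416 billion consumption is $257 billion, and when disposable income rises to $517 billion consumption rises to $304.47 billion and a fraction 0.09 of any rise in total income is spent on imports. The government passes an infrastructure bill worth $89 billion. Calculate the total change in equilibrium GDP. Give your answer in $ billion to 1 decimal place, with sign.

+$143.5 billion

MPC = ΔC/ΔYd = (304.47 − 257)/(517 − 416) = 47.47/101 = 0.47.
Government-spending multiplier = 1/(1 − c + m) = 1/(1 − 0.47 + 0.09) = 1/0.62 ≈ 1.613.
ΔY = k × ΔG = (+$89 billion) / 0.62 ≈ +$143.5 billion.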